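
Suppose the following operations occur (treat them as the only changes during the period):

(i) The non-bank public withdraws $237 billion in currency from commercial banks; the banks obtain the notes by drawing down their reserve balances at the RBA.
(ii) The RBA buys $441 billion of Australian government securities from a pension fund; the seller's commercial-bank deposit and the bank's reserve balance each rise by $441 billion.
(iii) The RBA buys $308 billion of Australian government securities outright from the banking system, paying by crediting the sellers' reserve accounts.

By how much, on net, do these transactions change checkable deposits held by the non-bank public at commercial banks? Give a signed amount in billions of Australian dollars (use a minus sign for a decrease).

RBA balance sheet:
  Assets:      Securities +$749B
  Liabilities: Bank reserves +$512B, Currency in circulation +$237B
Commercial banking system:
  Assets:      Reserves at CB +$512B, Securities −$308B
  Liabilities: Checkable deposits +$204B
So the change in checkable deposits held by the non-bank public at commercial banks is +$204 billion.

+$204 billion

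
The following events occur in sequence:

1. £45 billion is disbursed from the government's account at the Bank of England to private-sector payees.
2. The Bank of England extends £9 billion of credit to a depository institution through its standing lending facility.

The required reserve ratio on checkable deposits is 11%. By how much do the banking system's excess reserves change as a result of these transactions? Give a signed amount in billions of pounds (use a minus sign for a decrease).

+£49.05 billion

Government spending £45 billion: reserves +£45B, deposits +£45B.
Discount-window loan £9 billion: reserves +£9B, deposits 0.
Totals: Δreserves = +£54B, Δdeposits = +£45B.
Δrequired reserves = 11% × +£45B = +£4.95B.
Δexcess reserves = Δreserves − Δrequired = +£54B − (+£4.95B) = +£49.05 billion.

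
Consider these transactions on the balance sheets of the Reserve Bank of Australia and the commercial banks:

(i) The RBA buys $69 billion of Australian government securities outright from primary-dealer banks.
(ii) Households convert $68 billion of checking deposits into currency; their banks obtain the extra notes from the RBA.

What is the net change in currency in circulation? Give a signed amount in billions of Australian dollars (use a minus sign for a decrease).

+$68 billion

OMO purchase (from banks) $69 billion: no currency enters or leaves circulation → 0.
Currency withdrawal $68 billion: notes leave the central bank → +$68B.
Net: 0 + 68 = +$68 billion.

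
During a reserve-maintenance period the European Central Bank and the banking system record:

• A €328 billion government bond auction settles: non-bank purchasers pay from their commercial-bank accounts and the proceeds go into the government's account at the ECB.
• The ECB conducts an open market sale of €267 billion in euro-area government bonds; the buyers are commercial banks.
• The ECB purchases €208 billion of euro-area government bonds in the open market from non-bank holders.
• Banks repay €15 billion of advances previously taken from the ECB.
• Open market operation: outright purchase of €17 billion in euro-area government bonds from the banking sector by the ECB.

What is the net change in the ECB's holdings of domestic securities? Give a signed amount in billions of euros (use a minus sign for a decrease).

Government account inflow €328 billion: the ECB's securities portfolio is untouched → 0.
OMO sale (to banks) €267 billion: securities removed from the ECB's portfolio → −€267B.
Asset purchase (from non-banks) €208 billion: securities added to the ECB's portfolio → +€208B.
Discount-window repayment €15 billion: the ECB's securities portfolio is untouched → 0.
OMO purchase (from banks) €17 billion: securities added to the ECB's portfolio → +€17B.
Net: 0 − 267 + 208 + 0 + 17 = -€42 billion.

-€42 billion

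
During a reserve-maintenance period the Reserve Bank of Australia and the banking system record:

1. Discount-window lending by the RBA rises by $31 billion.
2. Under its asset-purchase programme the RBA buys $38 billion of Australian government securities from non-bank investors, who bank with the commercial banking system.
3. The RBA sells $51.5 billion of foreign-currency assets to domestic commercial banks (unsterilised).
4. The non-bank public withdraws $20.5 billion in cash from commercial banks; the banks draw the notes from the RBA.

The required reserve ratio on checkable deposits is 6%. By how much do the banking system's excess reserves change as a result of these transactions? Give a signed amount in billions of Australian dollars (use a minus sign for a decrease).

-$4.05 billion

Discount-window loan $31 billion: reserves +$31B, deposits 0.
Asset purchase (from non-banks) $38 billion: reserves +$38B, deposits +$38B.
FX sale $51.5 billion: reserves −$51.5B, deposits 0.
Currency withdrawal $20.5 billion: reserves −$20.5B, deposits −$20.5B.
Totals: Δreserves = −$3B, Δdeposits = +$17.5B.
Δrequired reserves = 6% × +$17.5B = +$1.05B.
Δexcess reserves = Δreserves − Δrequired = −$3B − (+$1.05B) = -$4.05 billion.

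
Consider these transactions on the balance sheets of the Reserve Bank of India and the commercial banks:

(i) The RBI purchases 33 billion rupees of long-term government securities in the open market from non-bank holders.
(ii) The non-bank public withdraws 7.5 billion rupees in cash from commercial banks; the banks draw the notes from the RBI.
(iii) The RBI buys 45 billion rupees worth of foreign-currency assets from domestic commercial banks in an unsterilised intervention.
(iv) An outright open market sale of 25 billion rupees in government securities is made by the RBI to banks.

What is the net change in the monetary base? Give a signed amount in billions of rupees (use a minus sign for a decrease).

+53 billion

RBI balance sheet:
  Assets:      Securities +8B, Foreign assets +45B
  Liabilities: Bank reserves +45.5B, Currency in circulation +7.5B
Commercial banking system:
  Assets:      Reserves at CB +45.5B, Securities +25B, Foreign assets −45B
  Liabilities: Checkable deposits +25.5B
Monetary base = currency + reserves: +7.5B + (+45.5B) = +53 billion.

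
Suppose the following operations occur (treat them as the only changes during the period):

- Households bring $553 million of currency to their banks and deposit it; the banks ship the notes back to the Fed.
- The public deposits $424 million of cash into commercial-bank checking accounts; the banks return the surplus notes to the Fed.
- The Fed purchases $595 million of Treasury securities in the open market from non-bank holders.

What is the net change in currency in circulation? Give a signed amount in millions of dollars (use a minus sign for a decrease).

-$977 million

Currency deposit $553 million: notes return to the central bank → −$553M.
Currency deposit $424 million: notes return to the central bank → −$424M.
Asset purchase (from non-banks) $595 million: no currency enters or leaves circulation → 0.
Net: −553 − 424 + 0 = -$977 million.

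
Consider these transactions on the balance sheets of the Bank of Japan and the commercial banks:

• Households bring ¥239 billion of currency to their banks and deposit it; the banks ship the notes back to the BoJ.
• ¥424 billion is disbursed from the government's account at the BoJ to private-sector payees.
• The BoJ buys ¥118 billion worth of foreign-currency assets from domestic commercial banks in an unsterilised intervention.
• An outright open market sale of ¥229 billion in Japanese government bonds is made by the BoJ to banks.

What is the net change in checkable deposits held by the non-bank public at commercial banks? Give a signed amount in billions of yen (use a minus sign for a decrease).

+¥663 billion

BoJ balance sheet:
  Assets:      Securities −¥229B, Foreign assets +¥118B
  Liabilities: Bank reserves +¥552B, Currency in circulation −¥239B, Government deposits −¥424B
Commercial banking system:
  Assets:      Reserves at CB +¥552B, Securities +¥229B, Foreign assets −¥118B
  Liabilities: Checkable deposits +¥663B
So the change in checkable deposits held by the non-bank public at commercial banks is +¥663 billion.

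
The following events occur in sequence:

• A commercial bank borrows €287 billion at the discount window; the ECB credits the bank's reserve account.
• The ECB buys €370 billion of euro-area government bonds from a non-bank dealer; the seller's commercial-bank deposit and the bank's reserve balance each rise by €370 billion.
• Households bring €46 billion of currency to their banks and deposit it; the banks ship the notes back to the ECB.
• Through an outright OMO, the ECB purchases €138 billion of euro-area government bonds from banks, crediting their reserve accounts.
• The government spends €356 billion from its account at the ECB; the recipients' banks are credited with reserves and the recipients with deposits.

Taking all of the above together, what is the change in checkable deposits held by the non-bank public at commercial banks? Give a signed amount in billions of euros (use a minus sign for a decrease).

Discount-window loan €287 billion: the counterparty is a bank, so public deposits are unchanged → 0.
Asset purchase (from non-banks) €370 billion: non-bank counterparties' bank balances rise → +€370B.
Currency deposit €46 billion: non-bank counterparties' bank balances rise → +€46B.
OMO purchase (from banks) €138 billion: the counterparty is a bank, so public deposits are unchanged → 0.
Government spending €356 billion: non-bank counterparties' bank balances rise → +€356B.
Net: 0 + 370 + 46 + 0 + 356 = +€772 billion.

+€772 billion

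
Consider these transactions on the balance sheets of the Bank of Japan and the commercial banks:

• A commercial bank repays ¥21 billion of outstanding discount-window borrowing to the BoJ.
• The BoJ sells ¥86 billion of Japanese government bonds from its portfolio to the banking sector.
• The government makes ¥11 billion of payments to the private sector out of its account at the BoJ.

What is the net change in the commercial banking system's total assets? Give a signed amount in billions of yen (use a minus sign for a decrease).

-¥10 billion

Discount-window repayment ¥21 billion: bank balance sheets shrink → −¥21B.
OMO sale (to banks) ¥86 billion: just an asset swap on bank balance sheets → 0.
Government spending ¥11 billion: bank balance sheets expand → +¥11B.
Net: −21 + 0 + 11 = -¥10 billion.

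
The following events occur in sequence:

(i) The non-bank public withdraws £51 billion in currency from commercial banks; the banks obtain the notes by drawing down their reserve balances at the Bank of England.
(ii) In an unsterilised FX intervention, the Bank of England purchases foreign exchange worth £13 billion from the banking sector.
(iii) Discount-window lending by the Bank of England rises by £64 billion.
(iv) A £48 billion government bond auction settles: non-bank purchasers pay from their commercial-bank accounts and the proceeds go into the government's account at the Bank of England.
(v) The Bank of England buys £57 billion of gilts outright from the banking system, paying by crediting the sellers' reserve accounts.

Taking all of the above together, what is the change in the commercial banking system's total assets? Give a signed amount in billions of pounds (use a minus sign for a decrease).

-£35 billion

Currency withdrawal £51 billion: bank balance sheets shrink → −£51B.
FX purchase £13 billion: just an asset swap on bank balance sheets → 0.
Discount-window loan £64 billion: bank balance sheets expand → +£64B.
Government account inflow £48 billion: bank balance sheets shrink → −£48B.
OMO purchase (from banks) £57 billion: just an asset swap on bank balance sheets → 0.
Net: −51 + 0 + 64 − 48 + 0 = -£35 billion.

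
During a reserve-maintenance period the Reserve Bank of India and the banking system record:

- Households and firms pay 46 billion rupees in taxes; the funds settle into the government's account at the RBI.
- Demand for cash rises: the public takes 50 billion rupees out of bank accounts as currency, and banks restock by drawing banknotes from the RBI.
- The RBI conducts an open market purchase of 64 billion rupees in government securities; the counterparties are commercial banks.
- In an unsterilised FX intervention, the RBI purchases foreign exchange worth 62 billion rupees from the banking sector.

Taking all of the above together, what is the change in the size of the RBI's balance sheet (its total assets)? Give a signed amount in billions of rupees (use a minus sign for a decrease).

Government account inflow 46 billion rupees: only the composition of liabilities changes → 0.
Currency withdrawal 50 billion rupees: only the composition of liabilities changes → 0.
OMO purchase (from banks) 64 billion rupees: an RBI asset is acquired → +64B.
FX purchase 62 billion rupees: an RBI asset is acquired → +62B.
Net: 0 + 0 + 64 + 62 = +126 billion.

+126 billion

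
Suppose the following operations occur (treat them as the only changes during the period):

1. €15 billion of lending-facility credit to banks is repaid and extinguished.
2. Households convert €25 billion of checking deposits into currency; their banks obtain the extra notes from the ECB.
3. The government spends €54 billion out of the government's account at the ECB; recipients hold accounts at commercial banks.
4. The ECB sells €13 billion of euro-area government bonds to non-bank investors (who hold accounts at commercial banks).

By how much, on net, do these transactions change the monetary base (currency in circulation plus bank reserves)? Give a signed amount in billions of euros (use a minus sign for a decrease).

Discount-window repayment €15 billion: ECB balance sheet contracts → −€15B.
Currency withdrawal €25 billion: just a shift between currency and reserves — both are base money → 0.
Government spending €54 billion: a non-base liability converts back to reserves → +€54B.
Asset sale (to non-banks) €13 billion: ECB balance sheet contracts → −€13B.
Net: −15 + 0 + 54 − 13 = +€26 billion.

+€26 billion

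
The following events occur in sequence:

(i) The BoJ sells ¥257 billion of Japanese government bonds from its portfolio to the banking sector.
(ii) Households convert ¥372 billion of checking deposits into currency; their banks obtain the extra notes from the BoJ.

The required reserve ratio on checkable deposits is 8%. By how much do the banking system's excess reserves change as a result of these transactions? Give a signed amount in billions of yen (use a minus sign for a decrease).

-¥599.24 billion

OMO sale (to banks) ¥257 billion: reserves −¥257B, deposits 0.
Currency withdrawal ¥372 billion: reserves −¥372B, deposits −¥372B.
Totals: Δreserves = −¥629B, Δdeposits = −¥372B.
Δrequired reserves = 8% × −¥372B = −¥29.76B.
Δexcess reserves = Δreserves − Δrequired = −¥629B − (−¥29.76B) = -¥599.24 billion.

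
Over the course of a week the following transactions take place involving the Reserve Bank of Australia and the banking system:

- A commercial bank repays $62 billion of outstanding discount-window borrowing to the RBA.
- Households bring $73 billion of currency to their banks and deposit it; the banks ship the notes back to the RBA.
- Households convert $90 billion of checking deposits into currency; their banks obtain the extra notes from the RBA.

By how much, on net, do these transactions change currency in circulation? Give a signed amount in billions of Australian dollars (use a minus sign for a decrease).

+$17 billion

RBA balance sheet:
  Assets:      Loans to banks −$62B
  Liabilities: Bank reserves −$79B, Currency in circulation +$17B
So the change in currency in circulation is +$17 billion.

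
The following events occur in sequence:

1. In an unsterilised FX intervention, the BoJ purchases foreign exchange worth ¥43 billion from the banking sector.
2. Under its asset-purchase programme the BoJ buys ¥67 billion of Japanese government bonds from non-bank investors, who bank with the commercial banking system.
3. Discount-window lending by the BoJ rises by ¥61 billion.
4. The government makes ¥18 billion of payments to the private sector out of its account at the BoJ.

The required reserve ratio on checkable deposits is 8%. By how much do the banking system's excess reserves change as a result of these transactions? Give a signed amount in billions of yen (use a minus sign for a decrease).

+¥182.2 billion

FX purchase ¥43 billion: reserves +¥43B, deposits 0.
Asset purchase (from non-banks) ¥67 billion: reserves +¥67B, deposits +¥67B.
Discount-window loan ¥61 billion: reserves +¥61B, deposits 0.
Government spending ¥18 billion: reserves +¥18B, deposits +¥18B.
Totals: Δreserves = +¥189B, Δdeposits = +¥85B.
Δrequired reserves = 8% × +¥85B = +¥6.8B.
Δexcess reserves = Δreserves − Δrequired = +¥189B − (+¥6.8B) = +¥182.2 billion.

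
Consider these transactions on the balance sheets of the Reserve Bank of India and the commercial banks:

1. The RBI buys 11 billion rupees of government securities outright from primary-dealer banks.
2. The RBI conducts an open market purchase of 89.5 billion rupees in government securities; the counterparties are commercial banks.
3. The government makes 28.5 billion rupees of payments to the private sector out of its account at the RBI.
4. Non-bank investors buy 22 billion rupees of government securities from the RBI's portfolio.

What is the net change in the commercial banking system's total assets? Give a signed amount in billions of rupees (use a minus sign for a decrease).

+6.5 billion

RBI balance sheet:
  Assets:      Securities +78.5B
  Liabilities: Bank reserves +107B, Government deposits −28.5B
Commercial banking system:
  Assets:      Reserves at CB +107B, Securities −100.5B
  Liabilities: Checkable deposits +6.5B
Change in total bank assets = +6.5 billion.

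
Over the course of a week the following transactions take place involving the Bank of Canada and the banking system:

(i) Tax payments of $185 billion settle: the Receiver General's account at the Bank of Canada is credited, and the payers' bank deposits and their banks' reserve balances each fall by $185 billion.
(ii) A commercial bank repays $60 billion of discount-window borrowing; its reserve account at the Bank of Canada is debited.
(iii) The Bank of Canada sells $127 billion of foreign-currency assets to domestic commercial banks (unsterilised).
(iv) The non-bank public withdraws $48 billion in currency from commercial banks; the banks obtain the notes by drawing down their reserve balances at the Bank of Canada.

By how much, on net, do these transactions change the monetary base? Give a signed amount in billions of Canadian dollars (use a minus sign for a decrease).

Government account inflow $185 billion: reserves shift to a non-base liability → −$185B.
Discount-window repayment $60 billion: Bank of Canada balance sheet contracts → −$60B.
FX sale $127 billion: Bank of Canada balance sheet contracts → −$127B.
Currency withdrawal $48 billion: just a shift between currency and reserves — both are base money → 0.
Net: −185 − 60 − 127 + 0 = -$372 billion.

-$372 billion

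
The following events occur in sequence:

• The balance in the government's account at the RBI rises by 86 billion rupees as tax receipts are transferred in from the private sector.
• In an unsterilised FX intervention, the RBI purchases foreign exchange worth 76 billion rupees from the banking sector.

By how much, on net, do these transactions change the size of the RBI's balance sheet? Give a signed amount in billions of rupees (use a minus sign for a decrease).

RBI balance sheet:
  Assets:      Foreign assets +76B
  Liabilities: Bank reserves −10B, Government deposits +86B
Change in total RBI assets = +76 billion.

+76 billion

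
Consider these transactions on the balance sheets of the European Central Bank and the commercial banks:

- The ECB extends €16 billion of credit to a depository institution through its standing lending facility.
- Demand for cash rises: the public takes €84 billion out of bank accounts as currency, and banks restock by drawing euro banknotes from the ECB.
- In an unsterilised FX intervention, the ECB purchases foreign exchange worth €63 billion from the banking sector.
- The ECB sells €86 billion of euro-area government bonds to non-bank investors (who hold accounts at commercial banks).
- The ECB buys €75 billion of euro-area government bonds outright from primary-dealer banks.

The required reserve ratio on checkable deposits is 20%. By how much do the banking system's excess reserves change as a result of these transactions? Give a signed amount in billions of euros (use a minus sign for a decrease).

+€18 billion

Discount-window loan €16 billion: reserves +€16B, deposits 0.
Currency withdrawal €84 billion: reserves −€84B, deposits −€84B.
FX purchase €63 billion: reserves +€63B, deposits 0.
Asset sale (to non-banks) €86 billion: reserves −€86B, deposits −€86B.
OMO purchase (from banks) €75 billion: reserves +€75B, deposits 0.
Totals: Δreserves = −€16B, Δdeposits = −€170B.
Δrequired reserves = 20% × −€170B = −€34B.
Δexcess reserves = Δreserves − Δrequired = −€16B − (−€34B) = +€18 billion.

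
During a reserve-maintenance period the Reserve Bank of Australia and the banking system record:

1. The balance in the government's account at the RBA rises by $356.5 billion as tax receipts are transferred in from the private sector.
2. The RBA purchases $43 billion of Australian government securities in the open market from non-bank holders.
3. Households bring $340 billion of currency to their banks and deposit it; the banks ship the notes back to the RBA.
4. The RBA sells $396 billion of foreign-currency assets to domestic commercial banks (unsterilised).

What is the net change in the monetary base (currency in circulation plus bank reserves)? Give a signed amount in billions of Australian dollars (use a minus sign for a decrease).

Government account inflow $356.5 billion: reserves shift to a non-base liability → −$356.5B.
Asset purchase (from non-banks) $43 billion: RBA balance sheet expands → +$43B.
Currency deposit $340 billion: just a shift between currency and reserves — both are base money → 0.
FX sale $396 billion: RBA balance sheet contracts → −$396B.
Net: −356.5 + 43 + 0 − 396 = -$709.5 billion.

-$709.5 billion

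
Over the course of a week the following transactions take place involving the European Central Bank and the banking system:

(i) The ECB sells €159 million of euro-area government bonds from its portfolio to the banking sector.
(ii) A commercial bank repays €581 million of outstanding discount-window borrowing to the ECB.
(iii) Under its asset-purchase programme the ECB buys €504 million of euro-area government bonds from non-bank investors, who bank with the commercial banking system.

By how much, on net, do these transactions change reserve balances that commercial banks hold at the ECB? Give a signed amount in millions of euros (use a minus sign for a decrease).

ECB balance sheet:
  Assets:      Securities +€345M, Loans to banks −€581M
  Liabilities: Bank reserves −€236M
Commercial banking system:
  Assets:      Reserves at CB −€236M, Securities +€159M
  Liabilities: Checkable deposits +€504M, Borrowings from CB −€581M
So the change in reserve balances that commercial banks hold at the ECB is -€236 million.

-€236 million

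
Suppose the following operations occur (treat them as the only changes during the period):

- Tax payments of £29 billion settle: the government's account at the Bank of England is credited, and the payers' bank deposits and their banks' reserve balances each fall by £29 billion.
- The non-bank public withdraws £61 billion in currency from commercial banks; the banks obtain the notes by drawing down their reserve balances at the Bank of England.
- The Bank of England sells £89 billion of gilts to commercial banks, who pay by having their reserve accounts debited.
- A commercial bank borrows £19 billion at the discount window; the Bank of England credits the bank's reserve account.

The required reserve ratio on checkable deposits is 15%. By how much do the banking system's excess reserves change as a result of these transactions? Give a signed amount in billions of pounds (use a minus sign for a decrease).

-£146.5 billion

Government account inflow £29 billion: reserves −£29B, deposits −£29B.
Currency withdrawal £61 billion: reserves −£61B, deposits −£61B.
OMO sale (to banks) £89 billion: reserves −£89B, deposits 0.
Discount-window loan £19 billion: reserves +£19B, deposits 0.
Totals: Δreserves = −£160B, Δdeposits = −£90B.
Δrequired reserves = 15% × −£90B = −£13.5B.
Δexcess reserves = Δreserves − Δrequired = −£160B − (−£13.5B) = -£146.5 billion.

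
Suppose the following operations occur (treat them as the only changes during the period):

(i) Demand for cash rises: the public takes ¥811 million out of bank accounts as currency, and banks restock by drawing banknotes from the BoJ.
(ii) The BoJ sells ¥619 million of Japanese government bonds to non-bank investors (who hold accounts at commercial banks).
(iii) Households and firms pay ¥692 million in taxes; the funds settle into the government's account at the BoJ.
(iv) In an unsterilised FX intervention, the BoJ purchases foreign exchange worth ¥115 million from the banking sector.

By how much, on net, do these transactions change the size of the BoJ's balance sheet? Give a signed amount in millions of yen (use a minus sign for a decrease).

BoJ balance sheet:
  Assets:      Securities −¥619M, Foreign assets +¥115M
  Liabilities: Bank reserves −¥2007M, Currency in circulation +¥811M, Government deposits +¥692M
Commercial banking system:
  Assets:      Reserves at CB −¥2007M, Foreign assets −¥115M
  Liabilities: Checkable deposits −¥2122M
Change in total BoJ assets = -¥504 million.

-¥504 million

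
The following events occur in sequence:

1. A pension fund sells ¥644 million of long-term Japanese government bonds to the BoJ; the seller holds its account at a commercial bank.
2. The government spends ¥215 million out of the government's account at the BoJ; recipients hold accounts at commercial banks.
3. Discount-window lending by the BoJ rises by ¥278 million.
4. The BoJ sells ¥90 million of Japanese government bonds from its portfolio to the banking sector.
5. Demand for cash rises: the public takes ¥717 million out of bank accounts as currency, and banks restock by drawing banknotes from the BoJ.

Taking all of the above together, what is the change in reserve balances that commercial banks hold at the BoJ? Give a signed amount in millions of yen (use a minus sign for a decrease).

+¥330 million

BoJ balance sheet:
  Assets:      Securities +¥554M, Loans to banks +¥278M
  Liabilities: Bank reserves +¥330M, Currency in circulation +¥717M, Government deposits −¥215M
So the change in reserve balances that commercial banks hold at the BoJ is +¥330 million.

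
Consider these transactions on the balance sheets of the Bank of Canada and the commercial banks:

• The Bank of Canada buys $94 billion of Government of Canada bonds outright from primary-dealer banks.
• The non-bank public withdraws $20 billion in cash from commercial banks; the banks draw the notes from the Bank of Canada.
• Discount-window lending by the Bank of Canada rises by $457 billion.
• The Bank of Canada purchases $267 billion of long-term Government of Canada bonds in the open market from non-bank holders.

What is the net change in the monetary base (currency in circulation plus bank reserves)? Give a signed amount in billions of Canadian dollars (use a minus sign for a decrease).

OMO purchase (from banks) $94 billion: Bank of Canada balance sheet expands → +$94B.
Currency withdrawal $20 billion: just a shift between currency and reserves — both are base money → 0.
Discount-window loan $457 billion: Bank of Canada balance sheet expands → +$457B.
Asset purchase (from non-banks) $267 billion: Bank of Canada balance sheet expands → +$267B.
Net: 94 + 0 + 457 + 267 = +$818 billion.

+$818 billion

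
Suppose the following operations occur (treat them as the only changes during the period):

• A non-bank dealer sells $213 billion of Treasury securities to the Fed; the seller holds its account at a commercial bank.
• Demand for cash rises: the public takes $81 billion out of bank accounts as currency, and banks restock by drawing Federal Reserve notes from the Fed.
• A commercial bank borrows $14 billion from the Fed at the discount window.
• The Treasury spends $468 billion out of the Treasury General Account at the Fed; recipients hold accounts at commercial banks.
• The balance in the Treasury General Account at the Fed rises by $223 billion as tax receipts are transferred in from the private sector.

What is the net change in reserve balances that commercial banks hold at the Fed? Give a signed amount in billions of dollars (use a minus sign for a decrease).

Asset purchase (from non-banks) $213 billion: the Fed pays by crediting reserve accounts → +$213B.
Currency withdrawal $81 billion: banks swap reserves for currency → −$81B.
Discount-window loan $14 billion: the loan is credited to the bank's reserve account → +$14B.
Government spending $468 billion: government payments flow into bank reserve accounts → +$468B.
Government account inflow $223 billion: funds move from bank reserves into the government account → −$223B.
Net: 213 − 81 + 14 + 468 − 223 = +$391 billion.

+$391 billion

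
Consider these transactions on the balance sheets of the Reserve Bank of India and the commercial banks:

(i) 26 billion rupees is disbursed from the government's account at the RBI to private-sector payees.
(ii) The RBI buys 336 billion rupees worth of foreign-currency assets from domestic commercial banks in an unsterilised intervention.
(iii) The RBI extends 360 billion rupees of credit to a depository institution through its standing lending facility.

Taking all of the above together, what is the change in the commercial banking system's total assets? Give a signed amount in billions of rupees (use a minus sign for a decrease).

Government spending 26 billion rupees: bank balance sheets expand → +26B.
FX purchase 336 billion rupees: just an asset swap on bank balance sheets → 0.
Discount-window loan 360 billion rupees: bank balance sheets expand → +360B.
Net: 26 + 0 + 360 = +386 billion.

+386 billion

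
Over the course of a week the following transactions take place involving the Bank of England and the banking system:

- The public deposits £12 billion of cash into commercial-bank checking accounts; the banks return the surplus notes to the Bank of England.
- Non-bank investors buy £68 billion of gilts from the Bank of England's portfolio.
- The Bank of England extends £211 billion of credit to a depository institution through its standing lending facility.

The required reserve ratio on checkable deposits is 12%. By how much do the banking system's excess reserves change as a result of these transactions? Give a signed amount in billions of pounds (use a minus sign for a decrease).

+£161.72 billion

Currency deposit £12 billion: reserves +£12B, deposits +£12B.
Asset sale (to non-banks) £68 billion: reserves −£68B, deposits −£68B.
Discount-window loan £211 billion: reserves +£211B, deposits 0.
Totals: Δreserves = +£155B, Δdeposits = −£56B.
Δrequired reserves = 12% × −£56B = −£6.72B.
Δexcess reserves = Δreserves − Δrequired = +£155B − (−£6.72B) = +£161.72 billion.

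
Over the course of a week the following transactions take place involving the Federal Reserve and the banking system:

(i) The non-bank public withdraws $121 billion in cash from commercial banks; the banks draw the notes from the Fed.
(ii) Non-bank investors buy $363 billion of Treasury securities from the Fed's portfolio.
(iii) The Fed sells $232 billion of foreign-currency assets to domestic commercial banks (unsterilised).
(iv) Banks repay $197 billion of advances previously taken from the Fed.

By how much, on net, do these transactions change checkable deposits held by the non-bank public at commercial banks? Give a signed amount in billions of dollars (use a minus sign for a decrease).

Currency withdrawal $121 billion: non-bank counterparties' bank balances fall → −$121B.
Asset sale (to non-banks) $363 billion: non-bank counterparties' bank balances fall → −$363B.
FX sale $232 billion: the counterparty is a bank, so public deposits are unchanged → 0.
Discount-window repayment $197 billion: the counterparty is a bank, so public deposits are unchanged → 0.
Net: −121 − 363 + 0 + 0 = -$484 billion.

-$484 billion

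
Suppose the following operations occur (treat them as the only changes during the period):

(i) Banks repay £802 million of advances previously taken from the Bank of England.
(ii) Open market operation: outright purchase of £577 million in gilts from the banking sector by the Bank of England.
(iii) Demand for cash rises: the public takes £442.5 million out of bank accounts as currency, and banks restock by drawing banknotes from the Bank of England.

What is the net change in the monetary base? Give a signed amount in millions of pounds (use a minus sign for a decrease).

-£225 million

Discount-window repayment £802 million: Bank of England balance sheet contracts → −£802M.
OMO purchase (from banks) £577 million: Bank of England balance sheet expands → +£577M.
Currency withdrawal £442.5 million: just a shift between currency and reserves — both are base money → 0.
Net: −802 + 577 + 0 = -£225 million.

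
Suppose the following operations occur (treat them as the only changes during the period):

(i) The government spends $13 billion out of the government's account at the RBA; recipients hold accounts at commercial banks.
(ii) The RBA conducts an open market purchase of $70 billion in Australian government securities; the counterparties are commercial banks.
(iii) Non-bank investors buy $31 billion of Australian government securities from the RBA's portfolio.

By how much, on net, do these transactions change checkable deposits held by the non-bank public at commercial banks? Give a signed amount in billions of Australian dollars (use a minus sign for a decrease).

RBA balance sheet:
  Assets:      Securities +$39B
  Liabilities: Bank reserves +$52B, Government deposits −$13B
Commercial banking system:
  Assets:      Reserves at CB +$52B, Securities −$70B
  Liabilities: Checkable deposits −$18B
So the change in checkable deposits held by the non-bank public at commercial banks is -$18 billion.

-$18 billion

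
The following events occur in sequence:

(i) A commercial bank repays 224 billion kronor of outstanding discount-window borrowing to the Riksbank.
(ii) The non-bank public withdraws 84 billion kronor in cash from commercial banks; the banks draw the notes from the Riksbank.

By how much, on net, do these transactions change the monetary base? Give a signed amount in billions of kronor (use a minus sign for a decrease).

-224 billion

Discount-window repayment 224 billion kronor: Riksbank balance sheet contracts → −224B.
Currency withdrawal 84 billion kronor: just a shift between currency and reserves — both are base money → 0.
Net: −224 + 0 = -224 billion.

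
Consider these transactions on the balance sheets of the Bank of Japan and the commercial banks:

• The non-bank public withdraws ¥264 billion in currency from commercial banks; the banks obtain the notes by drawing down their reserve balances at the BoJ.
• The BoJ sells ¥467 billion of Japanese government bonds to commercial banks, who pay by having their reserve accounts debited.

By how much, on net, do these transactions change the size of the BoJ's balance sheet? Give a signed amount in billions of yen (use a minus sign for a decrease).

-¥467 billion

BoJ balance sheet:
  Assets:      Securities −¥467B
  Liabilities: Bank reserves −¥731B, Currency in circulation +¥264B
Change in total BoJ assets = -¥467 billion.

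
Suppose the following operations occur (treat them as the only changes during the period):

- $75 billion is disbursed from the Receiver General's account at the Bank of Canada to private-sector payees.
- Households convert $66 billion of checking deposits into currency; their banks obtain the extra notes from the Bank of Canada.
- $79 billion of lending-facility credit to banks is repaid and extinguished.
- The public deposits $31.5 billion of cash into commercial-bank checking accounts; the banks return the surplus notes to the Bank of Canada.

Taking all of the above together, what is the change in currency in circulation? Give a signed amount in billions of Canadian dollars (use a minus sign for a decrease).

+$34.5 billion

Government spending $75 billion: no currency enters or leaves circulation → 0.
Currency withdrawal $66 billion: notes leave the central bank → +$66B.
Discount-window repayment $79 billion: no currency enters or leaves circulation → 0.
Currency deposit $31.5 billion: notes return to the central bank → −$31.5B.
Net: 0 + 66 + 0 − 31.5 = +$34.5 billion.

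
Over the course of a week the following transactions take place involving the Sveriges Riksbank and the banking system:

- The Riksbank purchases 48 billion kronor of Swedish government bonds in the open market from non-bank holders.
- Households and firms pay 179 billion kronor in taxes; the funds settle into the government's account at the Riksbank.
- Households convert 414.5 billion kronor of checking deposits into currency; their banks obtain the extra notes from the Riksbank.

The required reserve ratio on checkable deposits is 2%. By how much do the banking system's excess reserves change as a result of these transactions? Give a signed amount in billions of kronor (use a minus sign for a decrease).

-534.59 billion

Asset purchase (from non-banks) 48 billion kronor: reserves +48B, deposits +48B.
Government account inflow 179 billion kronor: reserves −179B, deposits −179B.
Currency withdrawal 414.5 billion kronor: reserves −414.5B, deposits −414.5B.
Totals: Δreserves = −545.5B, Δdeposits = −545.5B.
Δrequired reserves = 2% × −545.5B = −10.91B.
Δexcess reserves = Δreserves − Δrequired = −545.5B − (−10.91B) = -534.59 billion.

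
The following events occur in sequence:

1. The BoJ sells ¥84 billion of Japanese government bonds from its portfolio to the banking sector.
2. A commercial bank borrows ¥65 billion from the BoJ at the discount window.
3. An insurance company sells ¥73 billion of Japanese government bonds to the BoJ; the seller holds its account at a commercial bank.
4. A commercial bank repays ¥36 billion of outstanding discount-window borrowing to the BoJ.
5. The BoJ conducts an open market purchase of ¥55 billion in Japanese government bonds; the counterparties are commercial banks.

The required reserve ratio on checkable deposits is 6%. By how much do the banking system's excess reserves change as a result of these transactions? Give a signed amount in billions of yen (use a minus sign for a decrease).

OMO sale (to banks) ¥84 billion: reserves −¥84B, deposits 0.
Discount-window loan ¥65 billion: reserves +¥65B, deposits 0.
Asset purchase (from non-banks) ¥73 billion: reserves +¥73B, deposits +¥73B.
Discount-window repayment ¥36 billion: reserves −¥36B, deposits 0.
OMO purchase (from banks) ¥55 billion: reserves +¥55B, deposits 0.
Totals: Δreserves = +¥73B, Δdeposits = +¥73B.
Δrequired reserves = 6% × +¥73B = +¥4.38B.
Δexcess reserves = Δreserves − Δrequired = +¥73B − (+¥4.38B) = +¥68.62 billion.

+¥68.62 billion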